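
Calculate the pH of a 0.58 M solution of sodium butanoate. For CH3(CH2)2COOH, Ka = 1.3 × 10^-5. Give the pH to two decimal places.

CH3(CH2)2COO- is the conjugate base of the weak acid CH3(CH2)2COOH.
Kb = Kw/Ka = 1.0×10^-14 / 1.3 × 10^-5 = 7.69 × 10^-10
Let x = [OH-] at equilibrium. Kb = x²/(0.58 − x).
Neglecting x in the denominator: x = √(7.69 × 10^-10 × 0.58) = 2.11 × 10^-5 M
pOH = 4.68, so pH = 14.00 − pOH = 9.32

pH = 9.32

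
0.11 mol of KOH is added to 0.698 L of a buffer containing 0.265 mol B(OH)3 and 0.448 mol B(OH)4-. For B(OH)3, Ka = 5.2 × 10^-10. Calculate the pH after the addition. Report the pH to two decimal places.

pH = 9.84

After neutralization: n(B(OH)3) = 0.155 mol, n(B(OH)4-) = 0.558 mol.
pKa = −log(5.2 × 10^-10) = 9.284
pH = pKa + log(n_B(OH)4-/n_B(OH)3) = 9.284 + log(0.558/0.155) = 9.284 + (+0.556)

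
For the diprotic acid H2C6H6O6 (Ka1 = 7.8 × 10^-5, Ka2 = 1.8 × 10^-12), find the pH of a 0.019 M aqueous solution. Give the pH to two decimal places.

Since Ka1 ≫ Ka2, the first ionization dominates [H+].
Ka1 = x²/(0.019 − x) = 7.8 × 10^-5
Solving the quadratic: x = (−Ka1 + √(Ka1² + 4·Ka1·C₀))/2 = 1.18 × 10^-3 M
pH = −log(1.18 × 10^-3) = 2.93

pH = 2.93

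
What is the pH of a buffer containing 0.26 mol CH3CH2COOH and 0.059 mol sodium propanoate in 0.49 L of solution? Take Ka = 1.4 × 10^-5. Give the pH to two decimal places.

pH = 4.21

pKa = −log(1.4 × 10^-5) = 4.854
Henderson–Hasselbalch: pH = pKa + log([CH3CH2COO-]/[CH3CH2COOH]) = 4.854 + log(0.059/0.26)
pH = 4.854 + (-0.644) = 4.21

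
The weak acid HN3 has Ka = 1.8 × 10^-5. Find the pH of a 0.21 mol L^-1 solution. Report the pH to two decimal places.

pH = 2.71

HN3 ⇌ N3- + H+
From the ICE table, Ka = [H+]²/(0.21 − [H+]) = 1.8 × 10^-5.
Assume [H+] ≪ 0.21: [H+] ≈ √(1.8 × 10^-5 × 0.21) = 1.94 × 10^-3 M
([H+]/C₀ = 0.93% < 5%, so the approximation holds.)
pH = −log[H+] = −log(1.94 × 10^-3) = 2.71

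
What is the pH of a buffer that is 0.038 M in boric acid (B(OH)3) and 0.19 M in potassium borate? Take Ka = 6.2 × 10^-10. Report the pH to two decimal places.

pH = 9.91

pKa = −log(6.2 × 10^-10) = 9.208
Using pH = pKa + log([base]/[acid]) with [base]/[acid] = 0.19/0.038:
pH = 9.208 + (+0.699) = 9.91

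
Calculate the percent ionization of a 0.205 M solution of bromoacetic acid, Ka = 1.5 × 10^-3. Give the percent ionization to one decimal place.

BrCH2COOH ⇌ BrCH2COO- + H+; let x = [H+] at equilibrium.
Ka = x²/(C₀ − x); solving the quadratic gives x = 1.68 × 10^-2 M.
% ionization = x/C₀ × 100% = 1.68 × 10^-2/0.205 × 100% = 8.2%

8.2%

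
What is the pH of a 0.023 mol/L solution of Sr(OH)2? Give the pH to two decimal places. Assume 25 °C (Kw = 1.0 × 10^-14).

pH = 12.66

Sr(OH)2 is a strong base (each formula unit releases 2 OH-); [OH-] = 0.046 M.
pOH = -log(0.046) = 1.34
pH = 14.00 - 1.34 = 12.66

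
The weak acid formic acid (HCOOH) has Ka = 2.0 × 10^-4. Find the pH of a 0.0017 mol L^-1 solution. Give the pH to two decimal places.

pH = 3.31

HCOOH ⇌ HCOO- + H+
From the ICE table, Ka = x²/(0.0017 − x) = 2.0 × 10^-4.
The 5% rule fails; solving x² + Ka·x − Ka·C₀ = 0 exactly:
x = [−0.0002 + √(0.0002² + 1.36e-06)]/2 = 4.92 × 10^-4 M
pH = −log[H+] = −log(4.92 × 10^-4) = 3.31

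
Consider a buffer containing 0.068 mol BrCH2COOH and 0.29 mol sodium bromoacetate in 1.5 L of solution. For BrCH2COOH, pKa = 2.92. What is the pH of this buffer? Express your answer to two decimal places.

pH = 3.55

Using pH = pKa + log([base]/[acid]) with [base]/[acid] = 0.29/0.068:
pH = 2.92 + (+0.630) = 3.55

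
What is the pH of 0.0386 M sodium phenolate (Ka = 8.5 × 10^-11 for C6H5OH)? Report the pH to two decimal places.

pH = 11.32

C6H5O- is the conjugate base of the weak acid C6H5OH.
Kb = Kw/Ka = 1.0×10^-14 / 8.5 × 10^-11 = 1.18 × 10^-4
From the ICE table, Kb = [OH-]²/(0.0386 − [OH-]) = 1.18 × 10^-4.
[OH-] is not negligible relative to C₀; solve [OH-]² + 0.000118·[OH-] − 4.55e-06 = 0.
[OH-] = (−Kb + √(Kb² + 4·Kb·C₀))/2 = 2.08 × 10^-3 M
pOH = −log(2.08 × 10^-3) = 2.68; pH = 14.00 − 2.68 = 11.32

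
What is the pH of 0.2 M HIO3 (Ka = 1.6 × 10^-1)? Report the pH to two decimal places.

pH = 0.94

HIO3 ⇌ IO3- + H+
Ka = [H+]²/(0.2 − [H+]) = 1.6 × 10^-1
Here C₀/Ka ≈ 1.25, so the small-[H+] approximation fails. Use the quadratic:
[H+] = (−Ka + √(Ka² + 4·Ka·C₀))/2 = 1.16 × 10^-1 M
pH = −log(1.16 × 10^-1) = 0.94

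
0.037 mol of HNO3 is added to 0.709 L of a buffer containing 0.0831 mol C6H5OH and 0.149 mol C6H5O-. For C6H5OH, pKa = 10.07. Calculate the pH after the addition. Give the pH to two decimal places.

pH = 10.04

Added H+ converts C6H5O- to C6H5OH: C6H5OH → 0.12 mol, C6H5O- → 0.112 mol.
pH = pKa + log(n_C6H5O-/n_C6H5OH) = 10.07 + log(0.112/0.12) = 10.07 + (-0.030)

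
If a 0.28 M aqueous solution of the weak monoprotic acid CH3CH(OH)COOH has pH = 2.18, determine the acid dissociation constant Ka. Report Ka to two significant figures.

[H+] = 10^(-2.18) = 6.61 × 10^-3 M
At equilibrium [HA] = 0.28 − 6.61 × 10^-3 = 2.73 × 10^-1 M
Ka = [H+][A-]/[HA] = (6.61 × 10^-3)² / 2.73 × 10^-1 = 1.6 × 10^-4

Ka = 1.6 × 10^-4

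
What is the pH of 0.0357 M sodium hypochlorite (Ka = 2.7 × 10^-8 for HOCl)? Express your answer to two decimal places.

pH = 10.06

OCl- is the conjugate base of the weak acid HOCl.
Kb = Kw/Ka = 1.0×10^-14 / 2.7 × 10^-8 = 3.70 × 10^-7
From the ICE table, Kb = x²/(0.0357 − x) = 3.70 × 10^-7.
Neglecting x in the denominator: x = √(3.70 × 10^-7 × 0.0357) = 1.15 × 10^-4 M
pOH = 3.94, so pH = 14.00 − pOH = 10.06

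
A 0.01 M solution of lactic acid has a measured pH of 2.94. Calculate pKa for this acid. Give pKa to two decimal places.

[H+] = 10^(-2.94) = 1.15 × 10^-3 M
At equilibrium [HA] = 0.01 − 1.15 × 10^-3 = 8.85 × 10^-3 M
Ka = [H+][A-]/[HA] = (1.15 × 10^-3)² / 8.85 × 10^-3 = 1.49 × 10^-4
pKa = -log(1.49 × 10^-4) = 3.83

pKa = 3.83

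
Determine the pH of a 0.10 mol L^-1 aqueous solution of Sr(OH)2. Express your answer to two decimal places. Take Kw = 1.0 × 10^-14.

pH = 13.30

Sr(OH)2 is a strong base (each formula unit releases 2 OH-); [OH-] = 0.2 M.
pOH = -log(0.2) = 0.70
pH = 14.00 - 0.70 = 13.30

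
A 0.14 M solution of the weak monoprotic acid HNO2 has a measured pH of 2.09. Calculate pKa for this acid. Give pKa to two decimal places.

pKa = 3.30

[H+] = 10^(-2.09) = 8.13 × 10^-3 M
At equilibrium [HA] = 0.14 − 8.13 × 10^-3 = 1.32 × 10^-1 M
Ka = [H+][A-]/[HA] = (8.13 × 10^-3)² / 1.32 × 10^-1 = 5.01 × 10^-4
pKa = -log(5.01 × 10^-4) = 3.30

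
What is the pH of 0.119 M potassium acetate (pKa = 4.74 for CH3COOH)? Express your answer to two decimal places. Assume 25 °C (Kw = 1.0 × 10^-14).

CH3COO- is the conjugate base of the weak acid CH3COOH.
Ka = 10^(−4.74) = 1.82 × 10^-5
Kb = Kw/Ka = 1.0×10^-14 / 1.82 × 10^-5 = 5.49 × 10^-10
From the ICE table, Kb = [OH-]²/(0.119 − [OH-]) = 5.49 × 10^-10.
Assume [OH-] ≪ 0.119: [OH-] ≈ √(5.49 × 10^-10 × 0.119) = 8.08 × 10^-6 M
Check: 0.0068% ionized — well under 5%, approximation valid.
pOH = 5.09, so pH = 14.00 − pOH = 8.91

pH = 8.91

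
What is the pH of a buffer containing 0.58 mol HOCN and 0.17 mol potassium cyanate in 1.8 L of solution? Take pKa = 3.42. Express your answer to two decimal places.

pH = 2.89

Henderson–Hasselbalch: pH = pKa + log([OCN-]/[HOCN]) = 3.42 + log(0.17/0.58)
pH = 3.42 + (-0.533) = 2.89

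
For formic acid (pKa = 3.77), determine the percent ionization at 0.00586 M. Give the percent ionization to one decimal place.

HCOOH ⇌ HCOO- + H+; let x = [H+] at equilibrium.
Ka = 10^(−3.77) = 1.70 × 10^-4
Solve x² + 0.00017x − 9.96e-07 = 0 → x = 9.17 × 10^-4 M
Fraction ionized = 9.17 × 10^-4 / 0.00586 = 0.1565 → 15.6%

15.6%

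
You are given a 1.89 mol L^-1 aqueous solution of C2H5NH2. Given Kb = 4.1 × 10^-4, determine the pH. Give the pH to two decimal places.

C2H5NH2 + H2O ⇌ C2H5NH3+ + OH-
Kb = x²/(1.89 − x) = 4.1 × 10^-4
Since Kb ≪ C₀, x ≈ √(Kb·C₀) = 2.78 × 10^-2 M.
pOH = 1.56, so pH = 14.00 − pOH = 12.44

pH = 12.44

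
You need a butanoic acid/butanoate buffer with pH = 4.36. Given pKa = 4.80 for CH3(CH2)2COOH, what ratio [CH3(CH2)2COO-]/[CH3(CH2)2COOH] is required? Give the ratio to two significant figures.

pH = pKa + log(r) ⇒ log(r) = 4.36 − 4.80 = -0.44
r = [CH3(CH2)2COO-]/[CH3(CH2)2COOH] = 10^(-0.44) = 0.363

ratio = 0.36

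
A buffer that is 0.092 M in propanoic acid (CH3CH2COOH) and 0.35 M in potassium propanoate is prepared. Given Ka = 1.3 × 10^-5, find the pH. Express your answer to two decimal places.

pH = 5.47

pKa = −log(1.3 × 10^-5) = 4.886
pH = pKa + log([A⁻]/[HA]) = 4.886 + log(0.35/0.092)
pH = 4.886 + (+0.580) = 5.47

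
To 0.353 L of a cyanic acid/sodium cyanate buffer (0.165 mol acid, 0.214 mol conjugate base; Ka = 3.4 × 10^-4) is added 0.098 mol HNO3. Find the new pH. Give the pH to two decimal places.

pH = 3.11

Added H+ converts OCN- to HOCN: HOCN → 0.263 mol, OCN- → 0.116 mol.
pKa = −log(3.4 × 10^-4) = 3.469
pH = pKa + log(n_OCN-/n_HOCN) = 3.469 + log(0.116/0.263) = 3.469 + (-0.355)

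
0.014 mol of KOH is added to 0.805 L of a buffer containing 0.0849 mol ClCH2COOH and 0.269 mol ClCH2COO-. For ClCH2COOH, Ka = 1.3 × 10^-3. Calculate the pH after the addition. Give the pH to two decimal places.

pH = 3.49

OH- converts ClCH2COOH to ClCH2COO-: ClCH2COOH → 0.0709 mol, ClCH2COO- → 0.283 mol.
pKa = −log(1.3 × 10^-3) = 2.886
pH = pKa + log([A⁻]/[HA]) = 2.886 + log(0.283/0.0709) = 2.886 +0.601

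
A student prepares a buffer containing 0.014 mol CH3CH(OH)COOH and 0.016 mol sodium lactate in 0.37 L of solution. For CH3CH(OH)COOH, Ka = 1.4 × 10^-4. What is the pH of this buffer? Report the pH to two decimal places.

pKa = −log(1.4 × 10^-4) = 3.854
Henderson–Hasselbalch: pH = pKa + log([CH3CH(OH)COO-]/[CH3CH(OH)COOH]) = 3.854 + log(0.016/0.014)
pH = 3.854 + (+0.058) = 3.91

pH = 3.91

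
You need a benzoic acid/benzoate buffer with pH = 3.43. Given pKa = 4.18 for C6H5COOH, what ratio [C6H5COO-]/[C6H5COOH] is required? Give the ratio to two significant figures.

ratio = 0.18

pH = pKa + log(r) ⇒ log(r) = 3.43 − 4.18 = -0.75
r = [C6H5COO-]/[C6H5COOH] = 10^(-0.75) = 0.178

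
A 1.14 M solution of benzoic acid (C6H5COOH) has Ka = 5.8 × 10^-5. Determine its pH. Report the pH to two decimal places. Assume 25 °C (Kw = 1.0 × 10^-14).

C6H5COOH ⇌ C6H5COO- + H+
From the ICE table, Ka = [H+]²/(1.14 − [H+]) = 5.8 × 10^-5.
Neglecting [H+] in the denominator: [H+] = √(5.8 × 10^-5 × 1.14) = 8.13 × 10^-3 M
([H+]/C₀ = 0.71% < 5%, so the approximation holds.)
pH = −log[H+] = −log(8.13 × 10^-3) = 2.09

pH = 2.09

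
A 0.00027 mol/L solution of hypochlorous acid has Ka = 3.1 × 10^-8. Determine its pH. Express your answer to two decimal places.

pH = 5.54

HOCl ⇌ OCl- + H+
Ka = x²/(0.00027 − x) = 3.1 × 10^-8
Since Ka ≪ C₀, x ≈ √(Ka·C₀) = 2.89 × 10^-6 M.
Check: 1.1% ionized — well under 5%, approximation valid.
pH = −log[H+] = −log(2.89 × 10^-6) = 5.54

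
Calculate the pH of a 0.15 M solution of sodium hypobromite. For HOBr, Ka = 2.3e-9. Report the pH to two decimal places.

pH = 10.91

OBr- is the conjugate base of the weak acid HOBr.
Kb = Kw/Ka = 1.0×10^-14 / 2.3 × 10^-9 = 4.35 × 10^-6
From the ICE table, Kb = x²/(0.15 − x) = 4.35 × 10^-6.
Assume x ≪ 0.15: x ≈ √(4.35 × 10^-6 × 0.15) = 8.08 × 10^-4 M
(x/C₀ = 0.54% < 5%, so the approximation holds.)
pOH = −log(8.08 × 10^-4) = 3.09; pH = 14.00 − 3.09 = 10.91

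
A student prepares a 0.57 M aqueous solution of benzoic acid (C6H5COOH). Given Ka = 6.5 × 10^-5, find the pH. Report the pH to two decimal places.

pH = 2.22

C6H5COOH ⇌ C6H5COO- + H+
Let x = [H+] at equilibrium. Ka = x²/(0.57 − x).
Neglecting x in the denominator: x = √(6.5 × 10^-5 × 0.57) = 6.09 × 10^-3 M
(x/C₀ = 1.1% < 5%, so the approximation holds.)
pH = −log(6.09 × 10^-3) = 2.22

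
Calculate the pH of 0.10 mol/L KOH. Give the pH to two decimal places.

pH = 13.00

KOH is a strong base; [OH-] = 0.1 M.
pOH = -log(0.1) = 1.00
pH = 14.00 - 1.00 = 13.00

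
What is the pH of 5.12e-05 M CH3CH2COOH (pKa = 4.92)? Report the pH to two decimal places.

CH3CH2COOH ⇌ CH3CH2COO- + H+
Ka = 10^(−4.92) = 1.20 × 10^-5
Ka = [H+]²/(5.12e-05 − [H+]) = 1.20 × 10^-5
The 5% rule fails; solving [H+]² + Ka·[H+] − Ka·C₀ = 0 exactly:
[H+] = [−1.2e-05 + √(1.2e-05² + 2.46e-09)]/2 = 1.95 × 10^-5 M
pH = −log[H+] = −log(1.95 × 10^-5) = 4.71

pH = 4.71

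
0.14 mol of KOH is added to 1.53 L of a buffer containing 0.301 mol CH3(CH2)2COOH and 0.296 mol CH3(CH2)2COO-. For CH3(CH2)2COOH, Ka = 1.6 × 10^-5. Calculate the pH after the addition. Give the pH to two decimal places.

pH = 5.23

OH- converts CH3(CH2)2COOH to CH3(CH2)2COO-: CH3(CH2)2COOH → 0.161 mol, CH3(CH2)2COO- → 0.436 mol.
pKa = −log(1.6 × 10^-5) = 4.796
pH = pKa + log(n_CH3(CH2)2COO-/n_CH3(CH2)2COOH) = 4.796 + log(0.436/0.161) = 4.796 + (+0.433)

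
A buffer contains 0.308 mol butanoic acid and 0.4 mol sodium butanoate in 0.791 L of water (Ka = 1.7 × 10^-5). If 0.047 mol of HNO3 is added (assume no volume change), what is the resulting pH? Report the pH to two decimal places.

pH = 4.77

After neutralization: n(CH3(CH2)2COOH) = 0.355 mol, n(CH3(CH2)2COO-) = 0.353 mol.
pKa = −log(1.7 × 10^-5) = 4.770
Henderson–Hasselbalch with mole ratio 0.353/0.355: pH = 4.770 + (-0.002)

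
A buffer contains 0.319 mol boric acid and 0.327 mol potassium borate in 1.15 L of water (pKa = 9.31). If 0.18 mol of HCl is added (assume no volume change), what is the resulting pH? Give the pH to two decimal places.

pH = 8.78

Added H+ converts B(OH)4- to B(OH)3: B(OH)3 → 0.499 mol, B(OH)4- → 0.147 mol.
Henderson–Hasselbalch with mole ratio 0.147/0.499: pH = 9.31 + (-0.531)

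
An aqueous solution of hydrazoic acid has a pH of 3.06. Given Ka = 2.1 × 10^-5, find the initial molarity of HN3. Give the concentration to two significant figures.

C₀ = 3.7 × 10^-2 M

[H+] = 10^(-3.06) = 8.71 × 10^-4 M = x
Ka = x²/(C₀ − x) ⇒ C₀ = x + x²/Ka
C₀ = 8.71 × 10^-4 + (8.71 × 10^-4)²/(2.1 × 10^-5) = 3.70 × 10^-2 M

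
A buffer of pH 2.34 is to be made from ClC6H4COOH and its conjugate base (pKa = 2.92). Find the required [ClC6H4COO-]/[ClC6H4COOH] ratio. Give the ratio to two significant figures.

ratio = 0.26

pH = pKa + log(r) ⇒ log(r) = 2.34 − 2.92 = -0.58
r = [ClC6H4COO-]/[ClC6H4COOH] = 10^(-0.58) = 0.263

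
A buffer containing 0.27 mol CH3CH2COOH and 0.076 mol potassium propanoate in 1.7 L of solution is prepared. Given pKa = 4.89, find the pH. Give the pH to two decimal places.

Using pH = pKa + log([base]/[acid]) with [base]/[acid] = 0.076/0.27:
pH = 4.89 + (-0.551) = 4.34

pH = 4.34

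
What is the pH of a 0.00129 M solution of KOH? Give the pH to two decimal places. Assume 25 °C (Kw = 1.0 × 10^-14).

pH = 11.11

KOH is a strong base; [OH-] = 0.00129 M.
pOH = -log(0.00129) = 2.89
pH = 14.00 - 2.89 = 11.11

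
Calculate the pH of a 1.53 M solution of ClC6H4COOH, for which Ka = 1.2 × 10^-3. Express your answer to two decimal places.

ClC6H4COOH ⇌ ClC6H4COO- + H+
Ka = [H+]²/(1.53 − [H+]) = 1.2 × 10^-3
Assume [H+] ≪ 1.53: [H+] ≈ √(1.2 × 10^-3 × 1.53) = 4.28 × 10^-2 M
([H+]/C₀ = 2.8% < 5%, so the approximation holds.)
pH = −log(4.28 × 10^-2) = 1.37

pH = 1.37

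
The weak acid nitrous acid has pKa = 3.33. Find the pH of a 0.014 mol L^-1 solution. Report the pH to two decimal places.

HNO2 ⇌ NO2- + H+
Ka = 10^(−3.33) = 4.68 × 10^-4
Ka = x²/(0.014 − x) = 4.68 × 10^-4
The 5% rule fails; solving x² + Ka·x − Ka·C₀ = 0 exactly:
x = (−Ka + √(Ka² + 4·Ka·C₀))/2 = 2.34 × 10^-3 M
pH = −log(2.34 × 10^-3) = 2.63

pH = 2.63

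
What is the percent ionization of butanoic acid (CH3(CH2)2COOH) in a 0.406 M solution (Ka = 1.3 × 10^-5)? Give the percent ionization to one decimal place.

0.6%

CH3(CH2)2COOH ⇌ CH3(CH2)2COO- + H+; let x = [H+] at equilibrium.
x ≈ √(Ka·C₀) = √(1.3 × 10^-5 × 0.406) = 2.30 × 10^-3 M
Fraction ionized = 2.30 × 10^-3 / 0.406 = 0.0057 → 0.6%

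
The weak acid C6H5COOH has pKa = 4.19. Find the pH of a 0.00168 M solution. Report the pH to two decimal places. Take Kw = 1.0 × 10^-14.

pH = 3.52

C6H5COOH ⇌ C6H5COO- + H+
Ka = 10^(−4.19) = 6.46 × 10^-5
Let x = [H+] at equilibrium. Ka = x²/(0.00168 − x).
Here C₀/Ka ≈ 26, so the small-x approximation fails. Use the quadratic:
x = [−6.46e-05 + √(6.46e-05² + 4.34e-07)]/2 = 2.99 × 10^-4 M
pH = −log(2.99 × 10^-4) = 3.52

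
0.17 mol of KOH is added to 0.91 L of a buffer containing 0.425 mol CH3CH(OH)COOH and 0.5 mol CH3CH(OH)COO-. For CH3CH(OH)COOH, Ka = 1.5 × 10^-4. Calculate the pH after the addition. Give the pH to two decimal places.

pH = 4.24

OH- converts CH3CH(OH)COOH to CH3CH(OH)COO-: CH3CH(OH)COOH → 0.255 mol, CH3CH(OH)COO- → 0.67 mol.
pKa = −log(1.5 × 10^-4) = 3.824
Henderson–Hasselbalch with mole ratio 0.67/0.255: pH = 3.824 + (+0.420)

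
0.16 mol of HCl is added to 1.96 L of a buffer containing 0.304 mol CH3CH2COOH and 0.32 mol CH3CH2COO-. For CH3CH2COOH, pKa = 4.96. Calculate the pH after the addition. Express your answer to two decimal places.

pH = 4.50

Added H+ converts CH3CH2COO- to CH3CH2COOH: CH3CH2COOH → 0.464 mol, CH3CH2COO- → 0.16 mol.
Henderson–Hasselbalch with mole ratio 0.16/0.464: pH = 4.96 + (-0.462)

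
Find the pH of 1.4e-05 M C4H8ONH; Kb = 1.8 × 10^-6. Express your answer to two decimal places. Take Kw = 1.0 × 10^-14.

pH = 8.62

C4H8ONH + H2O ⇌ C4H8ONH2+ + OH-
Kb = x²/(1.4e-05 − x) = 1.8 × 10^-6
Here C₀/Kb ≈ 7.78, so the small-x approximation fails. Use the quadratic:
x = (−Kb + √(Kb² + 4·Kb·C₀))/2 = 4.20 × 10^-6 M
pOH = 5.38, so pH = 14.00 − pOH = 8.62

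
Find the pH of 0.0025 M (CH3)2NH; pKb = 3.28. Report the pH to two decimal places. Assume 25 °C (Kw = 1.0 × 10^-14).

pH = 10.96

(CH3)2NH + H2O ⇌ (CH3)2NH2+ + OH-
Kb = 10^(−3.28) = 5.25 × 10^-4
From the ICE table, Kb = x²/(0.0025 − x) = 5.25 × 10^-4.
x is not negligible relative to C₀; solve x² + 0.000525·x − 1.31e-06 = 0.
x = [−0.000525 + √(0.000525² + 5.25e-06)]/2 = 9.13 × 10^-4 M
pOH = −log(9.13 × 10^-4) = 3.04; pH = 14.00 − 3.04 = 10.96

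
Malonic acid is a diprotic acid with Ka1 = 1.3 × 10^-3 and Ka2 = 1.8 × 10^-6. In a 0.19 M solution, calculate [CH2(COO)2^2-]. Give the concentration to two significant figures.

1.8 × 10^-6 M

First ionization gives [H+] ≈ [CH2(COOH)COO-] = 1.51 × 10^-2 M.
Second step: Ka2 = [H+][CH2(COO)2^2-]/[CH2(COOH)COO-] ≈ [CH2(COO)2^2-] (since [H+] ≈ [CH2(COOH)COO-]).
So [CH2(COO)2^2-] ≈ Ka2.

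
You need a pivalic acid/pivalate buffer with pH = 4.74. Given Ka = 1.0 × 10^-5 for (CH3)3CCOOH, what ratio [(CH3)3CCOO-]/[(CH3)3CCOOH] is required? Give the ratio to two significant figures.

pKa = -log(1.0 × 10^-5) = 5.000
pH = pKa + log(r) ⇒ log(r) = 4.74 − 5.000 = -0.260
r = [(CH3)3CCOO-]/[(CH3)3CCOOH] = 10^(-0.260) = 0.55

ratio = 0.55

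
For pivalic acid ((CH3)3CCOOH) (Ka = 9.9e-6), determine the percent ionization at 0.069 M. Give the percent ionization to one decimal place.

(CH3)3CCOOH ⇌ (CH3)3CCOO- + H+; let x = [H+] at equilibrium.
x ≈ √(Ka·C₀) = √(9.9 × 10^-6 × 0.069) = 8.26 × 10^-4 M
Fraction ionized = 8.26 × 10^-4 / 0.069 = 0.0120 → 1.2%

1.2%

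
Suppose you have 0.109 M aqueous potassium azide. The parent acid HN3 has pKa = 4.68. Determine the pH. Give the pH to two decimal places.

pH = 8.86

N3- is the conjugate base of the weak acid HN3.
Ka = 10^(−4.68) = 2.09 × 10^-5
Kb = Kw/Ka = 1.0×10^-14 / 2.09 × 10^-5 = 4.78 × 10^-10
From the ICE table, Kb = [OH-]²/(0.109 − [OH-]) = 4.78 × 10^-10.
Since Kb ≪ C₀, [OH-] ≈ √(Kb·C₀) = 7.22 × 10^-6 M.
Check: 0.0066% ionized — well under 5%, approximation valid.
pOH = −log(7.22 × 10^-6) = 5.14; pH = 14.00 − 5.14 = 8.86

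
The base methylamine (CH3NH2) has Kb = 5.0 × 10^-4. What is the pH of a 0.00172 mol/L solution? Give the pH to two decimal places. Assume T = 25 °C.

pH = 10.85

CH3NH2 + H2O ⇌ CH3NH3+ + OH-
From the ICE table, Kb = x²/(0.00172 − x) = 5.0 × 10^-4.
Here C₀/Kb ≈ 3.44, so the small-x approximation fails. Use the quadratic:
x = [−0.0005 + √(0.0005² + 3.44e-06)]/2 = 7.10 × 10^-4 M
pOH = −log(7.10 × 10^-4) = 3.15; pH = 14.00 − 3.15 = 10.85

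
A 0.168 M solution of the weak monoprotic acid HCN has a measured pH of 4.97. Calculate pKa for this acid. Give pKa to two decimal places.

[H+] = 10^(-4.97) = 1.07 × 10^-5 M
At equilibrium [HA] = 0.168 − 1.07 × 10^-5 = 1.68 × 10^-1 M
Ka = [H+][A-]/[HA] = (1.07 × 10^-5)² / 1.68 × 10^-1 = 6.81 × 10^-10
pKa = -log(6.81 × 10^-10) = 9.17

pKa = 9.17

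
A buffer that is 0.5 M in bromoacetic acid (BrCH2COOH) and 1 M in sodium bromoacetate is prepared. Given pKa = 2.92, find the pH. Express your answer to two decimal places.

Using pH = pKa + log([base]/[acid]) with [base]/[acid] = 1/0.5:
pH = 2.92 + (+0.301) = 3.22

pH = 3.22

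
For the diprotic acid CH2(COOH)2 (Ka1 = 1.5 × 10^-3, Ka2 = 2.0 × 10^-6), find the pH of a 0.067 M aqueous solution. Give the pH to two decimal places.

pH = 2.03

Since Ka1 ≫ Ka2, the first ionization dominates [H+].
Ka1 = x²/(0.067 − x) = 1.5 × 10^-3
Solving the quadratic: x = (−Ka1 + √(Ka1² + 4·Ka1·C₀))/2 = 9.30 × 10^-3 M
pH = −log(9.30 × 10^-3) = 2.03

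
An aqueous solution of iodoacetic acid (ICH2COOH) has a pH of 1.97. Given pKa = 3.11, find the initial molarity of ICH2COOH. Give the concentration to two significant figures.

C₀ = 1.6 × 10^-1 M

[H+] = 10^(-1.97) = 1.07 × 10^-2 M = x
Ka = 10^(−3.11) = 7.76 × 10^-4
Ka = x²/(C₀ − x) ⇒ C₀ = x + x²/Ka
C₀ = 1.07 × 10^-2 + (1.07 × 10^-2)²/(7.76 × 10^-4) = 1.58 × 10^-1 M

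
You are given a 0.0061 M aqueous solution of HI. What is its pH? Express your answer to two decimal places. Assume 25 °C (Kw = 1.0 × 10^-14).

HI is a strong acid and dissociates completely, so [H+] = 0.0061 M.
pH = -log(0.0061) = 2.21

pH = 2.21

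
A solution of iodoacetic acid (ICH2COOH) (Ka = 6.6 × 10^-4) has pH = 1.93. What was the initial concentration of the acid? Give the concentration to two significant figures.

C₀ = 2.2 × 10^-1 M

[H+] = 10^(-1.93) = 1.17 × 10^-2 M = x
Ka = x²/(C₀ − x) ⇒ C₀ = x + x²/Ka
C₀ = 1.17 × 10^-2 + (1.17 × 10^-2)²/(6.6 × 10^-4) = 2.19 × 10^-1 M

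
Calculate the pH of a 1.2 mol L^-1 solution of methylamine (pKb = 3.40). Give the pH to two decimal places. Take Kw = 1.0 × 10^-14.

CH3NH2 + H2O ⇌ CH3NH3+ + OH-
Kb = 10^(−3.40) = 3.98 × 10^-4
Kb = x²/(1.2 − x) = 3.98 × 10^-4
Assume x ≪ 1.2: x ≈ √(3.98 × 10^-4 × 1.2) = 2.19 × 10^-2 M
pOH = −log(2.19 × 10^-2) = 1.66; pH = 14.00 − 1.66 = 12.34

pH = 12.34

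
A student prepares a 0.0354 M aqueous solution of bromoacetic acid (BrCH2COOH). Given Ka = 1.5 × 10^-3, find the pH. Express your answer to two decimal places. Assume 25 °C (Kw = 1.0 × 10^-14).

BrCH2COOH ⇌ BrCH2COO- + H+
Ka = [H+]²/(0.0354 − [H+]) = 1.5 × 10^-3
Here C₀/Ka ≈ 23.6, so the small-[H+] approximation fails. Use the quadratic:
[H+] = [−0.0015 + √(0.0015² + 0.000212)]/2 = 6.58 × 10^-3 M
pH = −log[H+] = −log(6.58 × 10^-3) = 2.18

pH = 2.18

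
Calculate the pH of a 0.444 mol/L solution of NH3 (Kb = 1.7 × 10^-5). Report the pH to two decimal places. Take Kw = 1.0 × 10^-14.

pH = 11.44

NH3 + H2O ⇌ NH4+ + OH-
Kb = [OH-]²/(0.444 − [OH-]) = 1.7 × 10^-5
Since Kb ≪ C₀, [OH-] ≈ √(Kb·C₀) = 2.75 × 10^-3 M.
([OH-]/C₀ = 0.62% < 5%, so the approximation holds.)
pOH = −log(2.75 × 10^-3) = 2.56; pH = 14.00 − 2.56 = 11.44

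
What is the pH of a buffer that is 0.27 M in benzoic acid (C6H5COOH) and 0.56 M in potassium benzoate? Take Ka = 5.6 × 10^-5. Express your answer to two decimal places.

pH = 4.57

pKa = −log(5.6 × 10^-5) = 4.252
pH = pKa + log([A⁻]/[HA]) = 4.252 + log(0.56/0.27)
pH = 4.252 + (+0.317) = 4.57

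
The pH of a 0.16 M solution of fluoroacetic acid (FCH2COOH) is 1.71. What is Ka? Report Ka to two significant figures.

Ka = 2.7 × 10^-3

[H+] = 10^(-1.71) = 1.95 × 10^-2 M
At equilibrium [HA] = 0.16 − 1.95 × 10^-2 = 1.41 × 10^-1 M
Ka = [H+][A-]/[HA] = (1.95 × 10^-2)² / 1.41 × 10^-1 = 2.7 × 10^-3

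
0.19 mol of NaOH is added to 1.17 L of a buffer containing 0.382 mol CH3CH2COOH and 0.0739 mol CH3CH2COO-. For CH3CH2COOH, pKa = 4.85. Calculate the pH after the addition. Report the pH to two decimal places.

pH = 4.99

After neutralization: n(CH3CH2COOH) = 0.192 mol, n(CH3CH2COO-) = 0.264 mol.
pH = pKa + log(n_CH3CH2COO-/n_CH3CH2COOH) = 4.85 + log(0.264/0.192) = 4.85 + (+0.138)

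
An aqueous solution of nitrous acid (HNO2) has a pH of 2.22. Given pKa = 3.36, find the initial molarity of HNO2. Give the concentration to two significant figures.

[H+] = 10^(-2.22) = 6.03 × 10^-3 M = x
Ka = 10^(−3.36) = 4.37 × 10^-4
Ka = x²/(C₀ − x) ⇒ C₀ = x + x²/Ka
C₀ = 6.03 × 10^-3 + (6.03 × 10^-3)²/(4.37 × 10^-4) = 8.92 × 10^-2 M

C₀ = 8.9 × 10^-2 M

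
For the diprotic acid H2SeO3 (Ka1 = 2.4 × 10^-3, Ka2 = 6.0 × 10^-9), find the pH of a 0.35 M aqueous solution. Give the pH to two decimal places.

Since Ka1 ≫ Ka2, the first ionization dominates [H+].
Ka1 = x²/(0.35 − x) = 2.4 × 10^-3
Solving the quadratic: x = (−Ka1 + √(Ka1² + 4·Ka1·C₀))/2 = 2.78 × 10^-2 M
pH = −log(2.78 × 10^-2) = 1.56

pH = 1.56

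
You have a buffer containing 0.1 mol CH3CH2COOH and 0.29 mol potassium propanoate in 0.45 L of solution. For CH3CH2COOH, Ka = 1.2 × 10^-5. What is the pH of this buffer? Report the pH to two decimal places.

pKa = −log(1.2 × 10^-5) = 4.921
pH = pKa + log([A⁻]/[HA]) = 4.921 + log(0.29/0.1)
pH = 4.921 + (+0.462) = 5.38

pH = 5.38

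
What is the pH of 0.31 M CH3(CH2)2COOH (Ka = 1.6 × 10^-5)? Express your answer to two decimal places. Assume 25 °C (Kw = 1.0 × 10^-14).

CH3(CH2)2COOH ⇌ CH3(CH2)2COO- + H+
From the ICE table, Ka = [H+]²/(0.31 − [H+]) = 1.6 × 10^-5.
Neglecting [H+] in the denominator: [H+] = √(1.6 × 10^-5 × 0.31) = 2.23 × 10^-3 M
Check: 0.72% ionized — well under 5%, approximation valid.
pH = −log[H+] = −log(2.23 × 10^-3) = 2.65

pH = 2.65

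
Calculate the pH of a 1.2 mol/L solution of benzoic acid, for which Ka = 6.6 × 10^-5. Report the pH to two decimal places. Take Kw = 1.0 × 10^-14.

pH = 2.05

C6H5COOH ⇌ C6H5COO- + H+
From the ICE table, Ka = x²/(1.2 − x) = 6.6 × 10^-5.
Neglecting x in the denominator: x = √(6.6 × 10^-5 × 1.2) = 8.90 × 10^-3 M
Check: 0.74% ionized — well under 5%, approximation valid.
pH = −log[H+] = −log(8.90 × 10^-3) = 2.05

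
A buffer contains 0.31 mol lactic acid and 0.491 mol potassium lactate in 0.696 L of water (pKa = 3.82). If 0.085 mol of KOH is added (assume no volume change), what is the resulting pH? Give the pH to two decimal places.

OH- converts CH3CH(OH)COOH to CH3CH(OH)COO-: CH3CH(OH)COOH → 0.225 mol, CH3CH(OH)COO- → 0.576 mol.
Henderson–Hasselbalch with mole ratio 0.576/0.225: pH = 3.82 + (+0.408)

pH = 4.23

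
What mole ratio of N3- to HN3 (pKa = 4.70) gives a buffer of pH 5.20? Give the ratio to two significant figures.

ratio = 3.2

pH = pKa + log(r) ⇒ log(r) = 5.20 − 4.70 = +0.50
r = [N3-]/[HN3] = 10^(+0.50) = 3.16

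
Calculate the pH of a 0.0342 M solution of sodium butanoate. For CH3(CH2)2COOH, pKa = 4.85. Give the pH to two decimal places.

pH = 8.69

CH3(CH2)2COO- is the conjugate base of the weak acid CH3(CH2)2COOH.
Ka = 10^(−4.85) = 1.41 × 10^-5
Kb = Kw/Ka = 1.0×10^-14 / 1.41 × 10^-5 = 7.09 × 10^-10
Let x = [OH-] at equilibrium. Kb = x²/(0.0342 − x).
Assume x ≪ 0.0342: x ≈ √(7.09 × 10^-10 × 0.0342) = 4.92 × 10^-6 M
Check: 0.014% ionized — well under 5%, approximation valid.
pOH = 5.31, so pH = 14.00 − pOH = 8.69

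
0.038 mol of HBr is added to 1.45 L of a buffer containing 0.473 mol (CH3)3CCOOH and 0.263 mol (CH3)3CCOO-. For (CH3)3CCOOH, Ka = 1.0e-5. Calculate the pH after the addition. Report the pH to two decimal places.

After neutralization: n((CH3)3CCOOH) = 0.511 mol, n((CH3)3CCOO-) = 0.225 mol.
pKa = −log(1.0 × 10^-5) = 5.000
pH = pKa + log(n_(CH3)3CCOO-/n_(CH3)3CCOOH) = 5.000 + log(0.225/0.511) = 5.000 + (-0.356)

pH = 4.64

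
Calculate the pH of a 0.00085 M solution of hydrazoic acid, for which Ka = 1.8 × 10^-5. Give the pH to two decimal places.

pH = 3.94

HN3 ⇌ N3- + H+
From the ICE table, Ka = x²/(0.00085 − x) = 1.8 × 10^-5.
x is not negligible relative to C₀; solve x² + 1.8e-05·x − 1.53e-08 = 0.
x = [−1.8e-05 + √(1.8e-05² + 6.12e-08)]/2 = 1.15 × 10^-4 M
pH = −log(1.15 × 10^-4) = 3.94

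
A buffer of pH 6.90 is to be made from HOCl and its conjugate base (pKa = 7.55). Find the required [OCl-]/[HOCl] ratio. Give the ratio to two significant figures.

pH = pKa + log(r) ⇒ log(r) = 6.90 − 7.55 = -0.65
r = [OCl-]/[HOCl] = 10^(-0.65) = 0.224

ratio = 0.22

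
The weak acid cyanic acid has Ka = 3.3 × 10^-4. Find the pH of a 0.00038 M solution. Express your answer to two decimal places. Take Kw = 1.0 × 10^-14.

pH = 3.65

HOCN ⇌ OCN- + H+
From the ICE table, Ka = [H+]²/(0.00038 − [H+]) = 3.3 × 10^-4.
[H+] is not negligible relative to C₀; solve [H+]² + 0.00033·[H+] − 1.25e-07 = 0.
[H+] = (−Ka + √(Ka² + 4·Ka·C₀))/2 = 2.26 × 10^-4 M
pH = −log[H+] = −log(2.26 × 10^-4) = 3.65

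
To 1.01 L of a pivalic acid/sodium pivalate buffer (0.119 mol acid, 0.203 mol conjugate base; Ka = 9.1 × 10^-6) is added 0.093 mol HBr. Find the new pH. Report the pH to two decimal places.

Added H+ converts (CH3)3CCOO- to (CH3)3CCOOH: (CH3)3CCOOH → 0.212 mol, (CH3)3CCOO- → 0.11 mol.
pKa = −log(9.1 × 10^-6) = 5.041
pH = pKa + log([A⁻]/[HA]) = 5.041 + log(0.11/0.212) = 5.041 -0.285

pH = 4.76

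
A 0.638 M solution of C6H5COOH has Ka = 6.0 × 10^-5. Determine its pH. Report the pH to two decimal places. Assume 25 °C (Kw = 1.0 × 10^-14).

pH = 2.21

C6H5COOH ⇌ C6H5COO- + H+
Ka = [H+]²/(0.638 − [H+]) = 6.0 × 10^-5
Assume [H+] ≪ 0.638: [H+] ≈ √(6.0 × 10^-5 × 0.638) = 6.19 × 10^-3 M
pH = −log(6.19 × 10^-3) = 2.21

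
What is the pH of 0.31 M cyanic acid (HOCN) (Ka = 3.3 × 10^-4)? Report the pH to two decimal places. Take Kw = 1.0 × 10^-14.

pH = 2.00

HOCN ⇌ OCN- + H+
Ka = x²/(0.31 − x) = 3.3 × 10^-4
Assume x ≪ 0.31: x ≈ √(3.3 × 10^-4 × 0.31) = 1.01 × 10^-2 M
pH = −log[H+] = −log(1.01 × 10^-2) = 2.00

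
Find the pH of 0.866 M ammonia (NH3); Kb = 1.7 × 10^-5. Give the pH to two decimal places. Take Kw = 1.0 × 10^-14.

NH3 + H2O ⇌ NH4+ + OH-
Let x = [OH-] at equilibrium. Kb = x²/(0.866 − x).
Since Kb ≪ C₀, x ≈ √(Kb·C₀) = 3.84 × 10^-3 M.
pOH = 2.42, so pH = 14.00 − pOH = 11.58

pH = 11.58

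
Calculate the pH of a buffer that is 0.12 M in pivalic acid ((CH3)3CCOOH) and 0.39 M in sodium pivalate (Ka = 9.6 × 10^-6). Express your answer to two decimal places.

pKa = −log(9.6 × 10^-6) = 5.018
Henderson–Hasselbalch: pH = pKa + log([(CH3)3CCOO-]/[(CH3)3CCOOH]) = 5.018 + log(0.39/0.12)
pH = 5.018 + (+0.512) = 5.53

pH = 5.53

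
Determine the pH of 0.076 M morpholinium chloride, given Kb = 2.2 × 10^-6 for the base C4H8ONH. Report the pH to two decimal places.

pH = 4.73

C4H8ONH2+ is the conjugate acid of the weak base C4H8ONH.
Ka = Kw/Kb = 1.0×10^-14 / 2.2 × 10^-6 = 4.55 × 10^-9
Ka = x²/(0.076 − x) = 4.55 × 10^-9
Neglecting x in the denominator: x = √(4.55 × 10^-9 × 0.076) = 1.86 × 10^-5 M
(x/C₀ = 0.024% < 5%, so the approximation holds.)
pH = −log(1.86 × 10^-5) = 4.73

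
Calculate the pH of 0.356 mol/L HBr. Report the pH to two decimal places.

pH = 0.45

HBr is a strong acid and dissociates completely, so [H+] = 0.356 M.
pH = -log(0.356) = 0.45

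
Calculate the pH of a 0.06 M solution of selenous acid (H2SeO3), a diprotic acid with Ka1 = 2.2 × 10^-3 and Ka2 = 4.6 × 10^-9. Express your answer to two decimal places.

pH = 1.98

Since Ka1 ≫ Ka2, the first ionization dominates [H+].
Ka1 = x²/(0.06 − x) = 2.2 × 10^-3
Solving the quadratic: x = (−Ka1 + √(Ka1² + 4·Ka1·C₀))/2 = 1.04 × 10^-2 M
pH = −log(1.04 × 10^-2) = 1.98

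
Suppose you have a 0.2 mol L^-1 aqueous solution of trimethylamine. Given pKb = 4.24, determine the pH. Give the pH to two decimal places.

pH = 11.53

(CH3)3N + H2O ⇌ (CH3)3NH+ + OH-
Kb = 10^(−4.24) = 5.75 × 10^-5
Let x = [OH-] at equilibrium. Kb = x²/(0.2 − x).
Neglecting x in the denominator: x = √(5.75 × 10^-5 × 0.2) = 3.39 × 10^-3 M
(x/C₀ = 1.7% < 5%, so the approximation holds.)
pOH = −log(3.39 × 10^-3) = 2.47; pH = 14.00 − 2.47 = 11.53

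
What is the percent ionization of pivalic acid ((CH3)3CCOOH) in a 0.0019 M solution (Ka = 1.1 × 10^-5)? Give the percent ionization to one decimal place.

(CH3)3CCOOH ⇌ (CH3)3CCOO- + H+; let x = [H+] at equilibrium.
Solve x² + 1.1e-05x − 2.09e-08 = 0 → x = 1.39 × 10^-4 M
Fraction ionized = 1.39 × 10^-4 / 0.0019 = 0.0732 → 7.3%

7.3%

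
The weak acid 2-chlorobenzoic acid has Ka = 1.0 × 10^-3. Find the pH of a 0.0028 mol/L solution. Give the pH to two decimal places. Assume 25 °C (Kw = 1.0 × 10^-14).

ClC6H4COOH ⇌ ClC6H4COO- + H+
Ka = x²/(0.0028 − x) = 1.0 × 10^-3
x is not negligible relative to C₀; solve x² + 0.001·x − 2.8e-06 = 0.
x = [−0.001 + √(0.001² + 1.12e-05)]/2 = 1.25 × 10^-3 M
pH = −log(1.25 × 10^-3) = 2.90

pH = 2.90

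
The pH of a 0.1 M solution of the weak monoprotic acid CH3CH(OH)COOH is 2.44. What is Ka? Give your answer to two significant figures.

Ka = 1.4 × 10^-4

[H+] = 10^(-2.44) = 3.63 × 10^-3 M
At equilibrium [HA] = 0.1 − 3.63 × 10^-3 = 9.64 × 10^-2 M
Ka = [H+][A-]/[HA] = (3.63 × 10^-3)² / 9.64 × 10^-2 = 1.4 × 10^-4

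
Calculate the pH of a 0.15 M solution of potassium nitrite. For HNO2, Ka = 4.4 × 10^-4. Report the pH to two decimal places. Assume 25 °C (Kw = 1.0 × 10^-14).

NO2- is the conjugate base of the weak acid HNO2.
Kb = Kw/Ka = 1.0×10^-14 / 4.4 × 10^-4 = 2.27 × 10^-11
From the ICE table, Kb = [OH-]²/(0.15 − [OH-]) = 2.27 × 10^-11.
Assume [OH-] ≪ 0.15: [OH-] ≈ √(2.27 × 10^-11 × 0.15) = 1.85 × 10^-6 M
([OH-]/C₀ = 0.0012% < 5%, so the approximation holds.)
pOH = −log(1.85 × 10^-6) = 5.73; pH = 14.00 − 5.73 = 8.27

pH = 8.27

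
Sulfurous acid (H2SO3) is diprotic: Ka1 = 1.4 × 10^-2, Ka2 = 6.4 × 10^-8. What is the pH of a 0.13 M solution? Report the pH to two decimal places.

pH = 1.44

Ka1 ≫ Ka2, so treat the first dissociation as the only significant source of H+.
Ka1 = x²/(0.13 − x) = 1.4 × 10^-2
Solving the quadratic: x = (−Ka1 + √(Ka1² + 4·Ka1·C₀))/2 = 3.62 × 10^-2 M
pH = −log(3.62 × 10^-2) = 1.44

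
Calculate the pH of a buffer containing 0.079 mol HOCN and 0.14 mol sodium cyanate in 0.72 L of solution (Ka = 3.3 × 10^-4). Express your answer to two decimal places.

pKa = −log(3.3 × 10^-4) = 3.481
pH = pKa + log([A⁻]/[HA]) = 3.481 + log(0.14/0.079)
pH = 3.481 + (+0.249) = 3.73

pH = 3.73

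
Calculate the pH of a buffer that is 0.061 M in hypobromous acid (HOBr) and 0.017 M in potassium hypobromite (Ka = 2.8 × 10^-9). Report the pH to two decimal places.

pH = 8.00

pKa = −log(2.8 × 10^-9) = 8.553
pH = pKa + log([A⁻]/[HA]) = 8.553 + log(0.017/0.061)
pH = 8.553 + (-0.555) = 8.00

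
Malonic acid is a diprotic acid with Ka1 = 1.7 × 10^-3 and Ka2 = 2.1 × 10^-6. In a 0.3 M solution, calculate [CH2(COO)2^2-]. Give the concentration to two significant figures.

2.1 × 10^-6 M

First ionization gives [H+] ≈ [CH2(COOH)COO-] = 2.17 × 10^-2 M.
Second step: Ka2 = [H+][CH2(COO)2^2-]/[CH2(COOH)COO-] ≈ [CH2(COO)2^2-] (since [H+] ≈ [CH2(COOH)COO-]).
So [CH2(COO)2^2-] ≈ Ka2.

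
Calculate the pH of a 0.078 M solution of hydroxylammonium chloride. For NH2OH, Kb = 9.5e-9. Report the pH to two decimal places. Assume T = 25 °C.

pH = 3.54

NH3OH+ is the conjugate acid of the weak base NH2OH.
Ka = Kw/Kb = 1.0×10^-14 / 9.5 × 10^-9 = 1.05 × 10^-6
Ka = [H+]²/(0.078 − [H+]) = 1.05 × 10^-6
Since Ka ≪ C₀, [H+] ≈ √(Ka·C₀) = 2.86 × 10^-4 M.
Check: 0.37% ionized — well under 5%, approximation valid.
pH = −log[H+] = −log(2.86 × 10^-4) = 3.54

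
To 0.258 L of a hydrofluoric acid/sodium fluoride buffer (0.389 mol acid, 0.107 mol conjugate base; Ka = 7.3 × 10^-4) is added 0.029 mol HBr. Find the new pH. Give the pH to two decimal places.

After neutralization: n(HF) = 0.418 mol, n(F-) = 0.078 mol.
pKa = −log(7.3 × 10^-4) = 3.137
Henderson–Hasselbalch with mole ratio 0.078/0.418: pH = 3.137 + (-0.729)

pH = 2.41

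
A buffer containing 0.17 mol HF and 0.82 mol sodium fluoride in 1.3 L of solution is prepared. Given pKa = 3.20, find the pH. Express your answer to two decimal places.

pH = 3.88

Using pH = pKa + log([base]/[acid]) with [base]/[acid] = 0.82/0.17:
pH = 3.20 + (+0.683) = 3.88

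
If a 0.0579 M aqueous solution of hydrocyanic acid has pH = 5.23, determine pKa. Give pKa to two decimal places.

[H+] = 10^(-5.23) = 5.89 × 10^-6 M
At equilibrium [HA] = 0.0579 − 5.89 × 10^-6 = 5.79 × 10^-2 M
Ka = [H+][A-]/[HA] = (5.89 × 10^-6)² / 5.79 × 10^-2 = 5.99 × 10^-10
pKa = -log(5.99 × 10^-10) = 9.22

pKa = 9.22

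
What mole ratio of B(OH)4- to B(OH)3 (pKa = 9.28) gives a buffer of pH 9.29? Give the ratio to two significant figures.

pH = pKa + log(r) ⇒ log(r) = 9.29 − 9.28 = +0.01
r = [B(OH)4-]/[B(OH)3] = 10^(+0.01) = 1.02

ratio = 1.0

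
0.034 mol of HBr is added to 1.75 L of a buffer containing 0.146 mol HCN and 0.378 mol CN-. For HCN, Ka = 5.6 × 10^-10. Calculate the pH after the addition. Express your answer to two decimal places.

Added H+ converts CN- to HCN: HCN → 0.18 mol, CN- → 0.344 mol.
pKa = −log(5.6 × 10^-10) = 9.252
Henderson–Hasselbalch with mole ratio 0.344/0.18: pH = 9.252 + (+0.281)

pH = 9.53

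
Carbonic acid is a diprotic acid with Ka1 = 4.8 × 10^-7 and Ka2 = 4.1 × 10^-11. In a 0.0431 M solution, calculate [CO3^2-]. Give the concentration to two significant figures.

4.1 × 10^-11 M

First ionization gives [H+] ≈ [HCO3-] = 1.44 × 10^-4 M.
Second step: Ka2 = [H+][CO3^2-]/[HCO3-] ≈ [CO3^2-] (since [H+] ≈ [HCO3-]).
So [CO3^2-] ≈ Ka2.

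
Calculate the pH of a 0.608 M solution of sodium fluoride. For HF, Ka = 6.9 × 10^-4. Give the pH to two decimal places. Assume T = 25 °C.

F- is the conjugate base of the weak acid HF.
Kb = Kw/Ka = 1.0×10^-14 / 6.9 × 10^-4 = 1.45 × 10^-11
Kb = [OH-]²/(0.608 − [OH-]) = 1.45 × 10^-11
Assume [OH-] ≪ 0.608: [OH-] ≈ √(1.45 × 10^-11 × 0.608) = 2.97 × 10^-6 M
Check: 0.00049% ionized — well under 5%, approximation valid.
pOH = 5.53, so pH = 14.00 − pOH = 8.47

pH = 8.47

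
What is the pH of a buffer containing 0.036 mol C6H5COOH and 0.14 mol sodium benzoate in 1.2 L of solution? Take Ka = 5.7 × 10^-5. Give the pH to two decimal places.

pH = 4.83

pKa = −log(5.7 × 10^-5) = 4.244
Using pH = pKa + log([base]/[acid]) with [base]/[acid] = 0.14/0.036:
pH = 4.244 + (+0.590) = 4.83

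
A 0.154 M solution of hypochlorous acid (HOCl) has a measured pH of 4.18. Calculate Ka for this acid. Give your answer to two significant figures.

[H+] = 10^(-4.18) = 6.61 × 10^-5 M
At equilibrium [HA] = 0.154 − 6.61 × 10^-5 = 1.54 × 10^-1 M
Ka = [H+][A-]/[HA] = (6.61 × 10^-5)² / 1.54 × 10^-1 = 2.8 × 10^-8

Ka = 2.8 × 10^-8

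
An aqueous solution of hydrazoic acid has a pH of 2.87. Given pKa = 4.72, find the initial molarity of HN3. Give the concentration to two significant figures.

C₀ = 9.7 × 10^-2 M

[H+] = 10^(-2.87) = 1.35 × 10^-3 M = x
Ka = 10^(−4.72) = 1.91 × 10^-5
Ka = x²/(C₀ − x) ⇒ C₀ = x + x²/Ka
C₀ = 1.35 × 10^-3 + (1.35 × 10^-3)²/(1.91 × 10^-5) = 9.68 × 10^-2 M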